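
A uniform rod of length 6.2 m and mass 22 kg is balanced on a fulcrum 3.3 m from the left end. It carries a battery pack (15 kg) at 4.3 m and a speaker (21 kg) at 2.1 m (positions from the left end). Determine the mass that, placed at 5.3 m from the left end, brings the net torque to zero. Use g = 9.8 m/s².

Sum moments about the fulcrum (at 3.3 m from the left end) (the support reaction has zero arm there).
Beam weight: 22 × 9.8 = 215.6 N down at 3.1 m → arm 0.2 m, τ = 215.6 × 0.2 = 43.12 N·m counterclockwise.
Battery pack: 15 × 9.8 = 147 N down at 4.3 m → arm 1 m, τ = 147 × 1 = 147 N·m clockwise.
Speaker: 21 × 9.8 = 205.8 N down at 2.1 m → arm 1.2 m, τ = 205.8 × 1.2 = 247 N·m counterclockwise.
Net moment of known loads = 143.1 N·m counterclockwise.
An unknown mass m at 5.3 m has arm 2 m; its moment is m·g·2 clockwise.
Balancing moments: m × 9.8 × 2 = 143.1, giving m = 143.1 / (9.8 × 2) = 7.3 kg.

m ≈ 7.3 kg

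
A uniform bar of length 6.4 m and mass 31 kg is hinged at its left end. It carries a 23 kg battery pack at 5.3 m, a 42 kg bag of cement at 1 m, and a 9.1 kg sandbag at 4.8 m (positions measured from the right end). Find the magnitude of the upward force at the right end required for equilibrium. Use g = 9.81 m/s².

F ≈ 561 N

About the left end:
Beam weight: 31 × 9.81 = 304.1 N down at 3.2 m → arm 3.2 m, τ = 304.1 × 3.2 = 973.1 N·m clockwise.
Battery pack: 23 × 9.81 = 225.6 N down at 5.3 m → arm 1.1 m, τ = 225.6 × 1.1 = 248.2 N·m clockwise.
Bag of cement: 42 × 9.81 = 412 N down at 1 m → arm 5.4 m, τ = 412 × 5.4 = 2225 N·m clockwise.
Sandbag: 9.1 × 9.81 = 89.27 N down at 4.8 m → arm 1.6 m, τ = 89.27 × 1.6 = 142.8 N·m clockwise.
Net moment of the loads = 3589 N·m clockwise.
The upward force F acts at the right end, arm 6.4 m, giving F × 6.4 counterclockwise.
Στ = 0 ⇒ F × 6.4 = 3589 ⇒ F = 3589 / 6.4 = 561 N.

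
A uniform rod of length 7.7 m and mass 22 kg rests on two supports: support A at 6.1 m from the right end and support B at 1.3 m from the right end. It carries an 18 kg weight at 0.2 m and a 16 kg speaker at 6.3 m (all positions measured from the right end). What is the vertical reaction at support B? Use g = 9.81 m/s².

R_B ≈ 312 N

About support A:
Beam weight: 22 × 9.81 = 215.8 N down at 3.85 m → arm 2.25 m, τ = 215.8 × 2.25 = 485.6 N·m clockwise.
Weight: 18 × 9.81 = 176.6 N down at 0.2 m → arm 5.9 m, τ = 176.6 × 5.9 = 1042 N·m clockwise.
Speaker: 16 × 9.81 = 157 N down at 6.3 m → arm 0.2 m, τ = 157 × 0.2 = 31.4 N·m counterclockwise.
Net load moment about support A = 1496 N·m clockwise.
Reaction R at support B is upward at 1.3 m, arm 4.8 m → moment R × 4.8 counterclockwise.
For rotational equilibrium, R × 4.8 = 1496, so R = 312 N.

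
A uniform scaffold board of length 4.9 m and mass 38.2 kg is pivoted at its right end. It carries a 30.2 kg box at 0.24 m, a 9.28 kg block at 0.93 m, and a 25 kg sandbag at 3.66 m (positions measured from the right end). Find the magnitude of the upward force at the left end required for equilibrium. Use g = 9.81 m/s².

About the right end:
Beam weight: 38.2 × 9.81 = 374.7 N down at 2.45 m → arm 2.45 m, τ = 374.7 × 2.45 = 918 N·m counterclockwise.
Box: 30.2 × 9.81 = 296.3 N down at 0.24 m → arm 0.24 m, τ = 296.3 × 0.24 = 71.11 N·m counterclockwise.
Block: 9.28 × 9.81 = 91.04 N down at 0.93 m → arm 0.93 m, τ = 91.04 × 0.93 = 84.67 N·m counterclockwise.
Sandbag: 25 × 9.81 = 245.2 N down at 3.66 m → arm 3.66 m, τ = 245.2 × 3.66 = 897.4 N·m counterclockwise.
Net moment of the loads = 1971 N·m counterclockwise.
The upward force F acts at the left end, arm 4.9 m, giving F × 4.9 clockwise.
Στ = 0 ⇒ F × 4.9 = 1971 ⇒ F = 1971 / 4.9 = 402 N.

F ≈ 402 N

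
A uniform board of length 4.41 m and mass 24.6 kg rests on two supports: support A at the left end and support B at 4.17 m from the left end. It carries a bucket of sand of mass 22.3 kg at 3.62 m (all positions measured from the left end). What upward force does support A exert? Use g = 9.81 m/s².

About support B:
Beam weight: 24.6 × 9.81 = 241.3 N down at 2.205 m → arm 1.965 m, τ = 241.3 × 1.965 = 474.2 N·m counterclockwise.
Bucket of sand: 22.3 × 9.81 = 218.8 N down at 3.62 m → arm 0.55 m, τ = 218.8 × 0.55 = 120.3 N·m counterclockwise.
Net load moment about support B = 594.5 N·m counterclockwise.
Reaction R at support A is upward at 0 m, arm 4.17 m → moment R × 4.17 clockwise.
For rotational equilibrium, R × 4.17 = 594.5, so R = 143 N.

R_A ≈ 143 N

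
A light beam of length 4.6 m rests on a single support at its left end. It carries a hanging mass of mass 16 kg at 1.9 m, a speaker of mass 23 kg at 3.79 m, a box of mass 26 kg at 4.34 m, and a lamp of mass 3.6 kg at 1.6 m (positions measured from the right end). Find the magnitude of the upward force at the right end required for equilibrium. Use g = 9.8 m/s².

F ≈ 169 N

Take moments about the left end.
Hanging mass: 16 × 9.8 = 156.8 N down at 1.9 m → arm 2.7 m, τ = 156.8 × 2.7 = 423.4 N·m clockwise.
Speaker: 23 × 9.8 = 225.4 N down at 3.79 m → arm 0.81 m, τ = 225.4 × 0.81 = 182.6 N·m clockwise.
Box: 26 × 9.8 = 254.8 N down at 4.34 m → arm 0.26 m, τ = 254.8 × 0.26 = 66.25 N·m clockwise.
Lamp: 3.6 × 9.8 = 35.28 N down at 1.6 m → arm 3 m, τ = 35.28 × 3 = 105.8 N·m clockwise.
Net moment of the loads = 778 N·m clockwise.
The upward force F acts at the right end, arm 4.6 m, giving F × 4.6 counterclockwise.
Setting net torque to zero: F × 4.6 = 778 → F = 778 / 4.6 = 169 N.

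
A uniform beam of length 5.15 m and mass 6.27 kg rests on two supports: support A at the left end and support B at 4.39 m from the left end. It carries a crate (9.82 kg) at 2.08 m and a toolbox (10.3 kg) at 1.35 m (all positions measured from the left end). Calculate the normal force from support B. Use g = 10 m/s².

Taking torques about support A:
Beam weight: 6.27 × 10 = 62.7 N down at 2.575 m → arm 2.575 m, τ = 62.7 × 2.575 = 161.5 N·m clockwise.
Crate: 9.82 × 10 = 98.2 N down at 2.08 m → arm 2.08 m, τ = 98.2 × 2.08 = 204.3 N·m clockwise.
Toolbox: 10.3 × 10 = 103 N down at 1.35 m → arm 1.35 m, τ = 103 × 1.35 = 139.1 N·m clockwise.
Net load moment about support A = 504.9 N·m clockwise.
Reaction R at support B is upward at 4.39 m, arm 4.39 m → moment R × 4.39 counterclockwise.
Balancing moments: R × 4.39 = 504.9, giving R = 115 N.

R_B ≈ 115 N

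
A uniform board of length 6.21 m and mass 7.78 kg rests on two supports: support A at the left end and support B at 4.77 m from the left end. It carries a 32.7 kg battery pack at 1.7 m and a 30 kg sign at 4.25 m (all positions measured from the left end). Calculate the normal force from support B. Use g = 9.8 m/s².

Sum moments about support A (its reaction then has zero moment arm).
Beam weight: 7.78 × 9.8 = 76.24 N down at 3.105 m → arm 3.105 m, τ = 76.24 × 3.105 = 236.7 N·m clockwise.
Battery pack: 32.7 × 9.8 = 320.5 N down at 1.7 m → arm 1.7 m, τ = 320.5 × 1.7 = 544.9 N·m clockwise.
Sign: 30 × 9.8 = 294 N down at 4.25 m → arm 4.25 m, τ = 294 × 4.25 = 1250 N·m clockwise.
Net load moment about support A = 2032 N·m clockwise.
Reaction R at support B is upward at 4.77 m, arm 4.77 m → moment R × 4.77 counterclockwise.
Στ = 0 ⇒ R × 4.77 = 2032 ⇒ R = 426 N.

R_B ≈ 426 N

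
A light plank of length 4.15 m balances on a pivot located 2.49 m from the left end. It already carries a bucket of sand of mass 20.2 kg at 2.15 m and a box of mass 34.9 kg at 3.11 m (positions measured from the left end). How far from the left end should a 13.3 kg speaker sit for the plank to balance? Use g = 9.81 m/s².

About the pivot (at 2.49 m from the left end):
Bucket of sand: 20.2 × 9.81 = 198.2 N down at 2.15 m → arm 0.34 m, τ = 198.2 × 0.34 = 67.39 N·m counterclockwise.
Box: 34.9 × 9.81 = 342.4 N down at 3.11 m → arm 0.62 m, τ = 342.4 × 0.62 = 212.3 N·m clockwise.
Net moment of existing loads = 144.9 N·m clockwise.
The speaker weighs 13.3 × 9.81 = 130.5 N and must supply an equal counterclockwise moment, so its lever arm about the pivot is 144.9 / 130.5 = 1.11 m.
That puts it at 2.49 − 1.11 = 1.38 m from the left end.

x ≈ 1.38 m from the left end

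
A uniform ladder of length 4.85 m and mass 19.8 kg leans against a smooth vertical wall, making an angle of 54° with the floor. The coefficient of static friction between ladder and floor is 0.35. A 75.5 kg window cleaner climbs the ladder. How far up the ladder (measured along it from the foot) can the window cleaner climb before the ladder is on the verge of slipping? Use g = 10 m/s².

d ≈ 2.31 m

Taking torques about the foot of the ladder:
Ladder weight 19.8×10 = 198 N acts at 2.425 m along the ladder; its horizontal arm is 2.425·cos54° = 1.425 m → τ = 282.2 N·m clockwise.
Window cleaner weight 75.5×10 = 755 N at distance d → arm d·cos54° → τ = 755·d·0.5878 clockwise.
Wall normal N at the top has arm L sinθ = 3.924 m counterclockwise, so Στ = 0 gives N·3.924 = 282.2 + 443.8·d.
ΣFy = 0 ⇒ N_floor = 953 N, so the maximum friction is μ_s·N_floor = 0.35×953 = 333.5 N. ΣFx = 0 ⇒ N_wall = f, so at the slipping point N = 333.5 N.
Substituting: 333.5×3.924 = 282.2 + 443.8·d ⇒ d = (1309 − 282.2) / 443.8 = 2.31 m.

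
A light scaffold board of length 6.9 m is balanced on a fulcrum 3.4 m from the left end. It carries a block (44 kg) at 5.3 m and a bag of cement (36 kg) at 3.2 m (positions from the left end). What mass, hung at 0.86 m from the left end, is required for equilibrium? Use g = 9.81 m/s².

About the fulcrum (at 3.4 m from the left end):
Block: 44 × 9.81 = 431.6 N down at 5.3 m → arm 1.9 m, τ = 431.6 × 1.9 = 820 N·m clockwise.
Bag of cement: 36 × 9.81 = 353.2 N down at 3.2 m → arm 0.2 m, τ = 353.2 × 0.2 = 70.64 N·m counterclockwise.
Net moment of known loads = 749.4 N·m clockwise.
An unknown mass m at 0.86 m has arm 2.54 m; its moment is m·g·2.54 counterclockwise.
Setting net torque to zero: m × 9.81 × 2.54 = 749.4 → m = 749.4 / (9.81 × 2.54) = 30.1 kg.

m ≈ 30.1 kg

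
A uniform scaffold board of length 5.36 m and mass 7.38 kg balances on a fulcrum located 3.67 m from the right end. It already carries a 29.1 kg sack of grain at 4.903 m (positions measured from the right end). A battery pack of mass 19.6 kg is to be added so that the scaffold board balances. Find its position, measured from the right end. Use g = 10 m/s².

Taking torques about the fulcrum (at 3.67 m from the right end):
Beam weight: 7.38 × 10 = 73.8 N down at 2.68 m → arm 0.99 m, τ = 73.8 × 0.99 = 73.06 N·m clockwise.
Sack of grain: 29.1 × 10 = 291 N down at 4.903 m → arm 1.233 m, τ = 291 × 1.233 = 358.8 N·m counterclockwise.
Net moment of existing loads = 285.7 N·m counterclockwise.
The battery pack weighs 19.6 × 10 = 196 N and must supply an equal clockwise moment, so its lever arm about the fulcrum is 285.7 / 196 = 1.46 m.
That puts it at 3.67 − 1.46 = 2.21 m from the right end.

x ≈ 2.21 m from the right end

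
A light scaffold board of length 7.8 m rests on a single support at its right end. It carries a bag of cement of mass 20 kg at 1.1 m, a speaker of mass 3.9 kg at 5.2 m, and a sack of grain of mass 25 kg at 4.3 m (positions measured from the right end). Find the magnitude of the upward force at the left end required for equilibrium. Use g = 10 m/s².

F ≈ 192 N

Taking torques about the right end:
Bag of cement: 20 × 10 = 200 N down at 1.1 m → arm 1.1 m, τ = 200 × 1.1 = 220 N·m counterclockwise.
Speaker: 3.9 × 10 = 39 N down at 5.2 m → arm 5.2 m, τ = 39 × 5.2 = 202.8 N·m counterclockwise.
Sack of grain: 25 × 10 = 250 N down at 4.3 m → arm 4.3 m, τ = 250 × 4.3 = 1075 N·m counterclockwise.
Net moment of the loads = 1498 N·m counterclockwise.
The upward force F acts at the left end, arm 7.8 m, giving F × 7.8 clockwise.
For rotational equilibrium, F × 7.8 = 1498, so F = 1498 / 7.8 = 192 N.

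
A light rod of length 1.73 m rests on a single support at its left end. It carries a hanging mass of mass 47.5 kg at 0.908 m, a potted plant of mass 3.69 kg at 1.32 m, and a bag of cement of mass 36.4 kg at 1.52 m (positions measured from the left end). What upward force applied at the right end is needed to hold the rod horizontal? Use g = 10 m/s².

About the left end:
Hanging mass: 47.5 × 10 = 475 N down at 0.908 m → arm 0.908 m, τ = 475 × 0.908 = 431.3 N·m clockwise.
Potted plant: 3.69 × 10 = 36.9 N down at 1.32 m → arm 1.32 m, τ = 36.9 × 1.32 = 48.71 N·m clockwise.
Bag of cement: 36.4 × 10 = 364 N down at 1.52 m → arm 1.52 m, τ = 364 × 1.52 = 553.3 N·m clockwise.
Net moment of the loads = 1033 N·m clockwise.
The upward force F acts at the right end, arm 1.73 m, giving F × 1.73 counterclockwise.
Balancing moments: F × 1.73 = 1033, giving F = 1033 / 1.73 = 597 N.

F ≈ 597 N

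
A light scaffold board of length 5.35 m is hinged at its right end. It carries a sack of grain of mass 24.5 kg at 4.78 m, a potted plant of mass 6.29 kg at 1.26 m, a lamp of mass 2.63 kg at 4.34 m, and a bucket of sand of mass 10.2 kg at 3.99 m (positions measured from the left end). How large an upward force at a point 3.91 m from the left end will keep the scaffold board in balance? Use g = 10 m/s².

Choose the right end as the axis so the unknown pivot reaction has zero arm there.
Sack of grain: 24.5 × 10 = 245 N down at 4.78 m → arm 0.57 m, τ = 245 × 0.57 = 139.6 N·m counterclockwise.
Potted plant: 6.29 × 10 = 62.9 N down at 1.26 m → arm 4.09 m, τ = 62.9 × 4.09 = 257.3 N·m counterclockwise.
Lamp: 2.63 × 10 = 26.3 N down at 4.34 m → arm 1.01 m, τ = 26.3 × 1.01 = 26.56 N·m counterclockwise.
Bucket of sand: 10.2 × 10 = 102 N down at 3.99 m → arm 1.36 m, τ = 102 × 1.36 = 138.7 N·m counterclockwise.
Net moment of the loads = 562.2 N·m counterclockwise.
The upward force F acts at a point 3.91 m from the left end, arm 1.44 m, giving F × 1.44 clockwise.
For rotational equilibrium, F × 1.44 = 562.2, so F = 562.2 / 1.44 = 390 N.

F ≈ 390 N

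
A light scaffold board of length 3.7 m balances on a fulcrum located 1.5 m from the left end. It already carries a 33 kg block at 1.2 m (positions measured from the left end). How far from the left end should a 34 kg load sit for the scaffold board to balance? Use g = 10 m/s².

x ≈ 1.79 m from the left end

Choose the fulcrum (at 1.5 m from the left end) as the axis so the support reaction has zero arm there.
Block: 33 × 10 = 330 N down at 1.2 m → arm 0.3 m, τ = 330 × 0.3 = 99 N·m counterclockwise.
Net moment of existing loads = 99 N·m counterclockwise.
The load weighs 34 × 10 = 340 N and must supply an equal clockwise moment, so its lever arm about the fulcrum is 99 / 340 = 0.291 m.
That puts it at 1.5 + 0.291 = 1.79 m from the left end.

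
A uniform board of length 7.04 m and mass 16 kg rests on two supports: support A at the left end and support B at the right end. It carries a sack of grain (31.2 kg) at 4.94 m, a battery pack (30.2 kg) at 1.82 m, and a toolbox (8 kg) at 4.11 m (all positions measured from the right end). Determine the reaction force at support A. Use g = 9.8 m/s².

R_A ≈ 415 N

Choose support B as the axis so its reaction then has zero moment arm.
Beam weight: 16 × 9.8 = 156.8 N down at 3.52 m → arm 3.52 m, τ = 156.8 × 3.52 = 551.9 N·m counterclockwise.
Sack of grain: 31.2 × 9.8 = 305.8 N down at 4.94 m → arm 4.94 m, τ = 305.8 × 4.94 = 1511 N·m counterclockwise.
Battery pack: 30.2 × 9.8 = 296 N down at 1.82 m → arm 1.82 m, τ = 296 × 1.82 = 538.7 N·m counterclockwise.
Toolbox: 8 × 9.8 = 78.4 N down at 4.11 m → arm 4.11 m, τ = 78.4 × 4.11 = 322.2 N·m counterclockwise.
Net load moment about support B = 2924 N·m counterclockwise.
Reaction R at support A is upward at 7.04 m, arm 7.04 m → moment R × 7.04 clockwise.
For rotational equilibrium, R × 7.04 = 2924, so R = 415 N.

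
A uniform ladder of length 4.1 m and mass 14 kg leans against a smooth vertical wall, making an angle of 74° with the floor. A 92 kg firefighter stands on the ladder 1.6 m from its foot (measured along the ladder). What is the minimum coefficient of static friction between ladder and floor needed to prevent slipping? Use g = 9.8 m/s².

Take moments about the foot of the ladder.
Ladder weight 14×9.8 = 137.2 N acts at 2.05 m along the ladder; its horizontal arm is 2.05·cos74° = 0.5651 m → τ = 77.53 N·m clockwise.
Firefighter: 92×9.8 = 901.6 N at 1.6 m → arm 0.441 m → τ = 397.6 N·m clockwise.
Wall normal N acts horizontally at the top; its moment arm is the height L sinθ = 4.1·sin74° = 3.941 m, counterclockwise.
Στ = 0 ⇒ N × 3.941 = 475.1 ⇒ N = 120.6 N.
ΣFx = 0 ⇒ f = N_wall = 120.6 N. ΣFy = 0 ⇒ N_floor = 1039 N.
μ_min = f / N_floor = 120.6 / 1039 = 0.116.

μ_min ≈ 0.116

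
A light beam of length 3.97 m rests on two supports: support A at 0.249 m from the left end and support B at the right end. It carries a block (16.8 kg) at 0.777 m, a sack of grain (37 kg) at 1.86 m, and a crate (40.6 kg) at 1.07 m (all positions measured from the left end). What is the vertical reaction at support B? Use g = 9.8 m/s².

R_B ≈ 268 N

Taking torques about support A:
Block: 16.8 × 9.8 = 164.6 N down at 0.777 m → arm 0.528 m, τ = 164.6 × 0.528 = 86.91 N·m clockwise.
Sack of grain: 37 × 9.8 = 362.6 N down at 1.86 m → arm 1.611 m, τ = 362.6 × 1.611 = 584.1 N·m clockwise.
Crate: 40.6 × 9.8 = 397.9 N down at 1.07 m → arm 0.821 m, τ = 397.9 × 0.821 = 326.7 N·m clockwise.
Net load moment about support A = 997.7 N·m clockwise.
Reaction R at support B is upward at 3.97 m, arm 3.721 m → moment R × 3.721 counterclockwise.
Balancing moments: R × 3.721 = 997.7, giving R = 268 N.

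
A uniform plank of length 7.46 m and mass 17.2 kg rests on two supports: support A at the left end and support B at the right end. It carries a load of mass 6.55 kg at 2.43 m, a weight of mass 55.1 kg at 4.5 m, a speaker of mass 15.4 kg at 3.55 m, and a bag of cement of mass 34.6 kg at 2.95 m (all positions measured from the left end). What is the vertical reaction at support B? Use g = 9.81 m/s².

R_B ≈ 637 N

About support A:
Beam weight: 17.2 × 9.81 = 168.7 N down at 3.73 m → arm 3.73 m, τ = 168.7 × 3.73 = 629.3 N·m clockwise.
Load: 6.55 × 9.81 = 64.26 N down at 2.43 m → arm 2.43 m, τ = 64.26 × 2.43 = 156.2 N·m clockwise.
Weight: 55.1 × 9.81 = 540.5 N down at 4.5 m → arm 4.5 m, τ = 540.5 × 4.5 = 2432 N·m clockwise.
Speaker: 15.4 × 9.81 = 151.1 N down at 3.55 m → arm 3.55 m, τ = 151.1 × 3.55 = 536.4 N·m clockwise.
Bag of cement: 34.6 × 9.81 = 339.4 N down at 2.95 m → arm 2.95 m, τ = 339.4 × 2.95 = 1001 N·m clockwise.
Net load moment about support A = 4755 N·m clockwise.
Reaction R at support B is upward at 7.46 m, arm 7.46 m → moment R × 7.46 counterclockwise.
Setting net torque to zero: R × 7.46 = 4755 → R = 637 N.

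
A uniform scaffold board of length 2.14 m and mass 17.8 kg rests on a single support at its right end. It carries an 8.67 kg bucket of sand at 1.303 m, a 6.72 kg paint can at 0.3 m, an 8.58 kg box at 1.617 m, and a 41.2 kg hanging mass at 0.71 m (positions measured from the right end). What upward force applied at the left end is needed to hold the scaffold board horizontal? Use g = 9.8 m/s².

F ≈ 346 N

Take moments about the right end.
Beam weight: 17.8 × 9.8 = 174.4 N down at 1.07 m → arm 1.07 m, τ = 174.4 × 1.07 = 186.6 N·m counterclockwise.
Bucket of sand: 8.67 × 9.8 = 84.97 N down at 1.303 m → arm 1.303 m, τ = 84.97 × 1.303 = 110.7 N·m counterclockwise.
Paint can: 6.72 × 9.8 = 65.86 N down at 0.3 m → arm 0.3 m, τ = 65.86 × 0.3 = 19.76 N·m counterclockwise.
Box: 8.58 × 9.8 = 84.08 N down at 1.617 m → arm 1.617 m, τ = 84.08 × 1.617 = 136 N·m counterclockwise.
Hanging mass: 41.2 × 9.8 = 403.8 N down at 0.71 m → arm 0.71 m, τ = 403.8 × 0.71 = 286.7 N·m counterclockwise.
Net moment of the loads = 739.8 N·m counterclockwise.
The upward force F acts at the left end, arm 2.14 m, giving F × 2.14 clockwise.
Setting net torque to zero: F × 2.14 = 739.8 → F = 739.8 / 2.14 = 346 N.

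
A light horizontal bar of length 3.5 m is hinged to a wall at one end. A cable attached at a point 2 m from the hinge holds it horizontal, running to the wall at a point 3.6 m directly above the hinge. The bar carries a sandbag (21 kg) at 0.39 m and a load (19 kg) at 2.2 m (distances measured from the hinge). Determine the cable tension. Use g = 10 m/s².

T ≈ 286 N

Taking torques about the hinge:
Sandbag: 21 × 10 = 210 N down at 0.39 m → arm 0.39 m, τ = 210 × 0.39 = 81.9 N·m clockwise.
Load: 19 × 10 = 190 N down at 2.2 m → arm 2.2 m, τ = 190 × 2.2 = 418 N·m clockwise.
Total clockwise load moment = 499.9 N·m.
The cable tension T acts at 2 m; only its component perpendicular to the bar, T sinθ, produces torque. sinθ = h/√(h²+d²) = 3.6/√(3.6²+2²) = 0.8742.
Balancing moments: T × 2 × 0.8742 = 499.9, giving T = 499.9 / 1.748 = 286 N.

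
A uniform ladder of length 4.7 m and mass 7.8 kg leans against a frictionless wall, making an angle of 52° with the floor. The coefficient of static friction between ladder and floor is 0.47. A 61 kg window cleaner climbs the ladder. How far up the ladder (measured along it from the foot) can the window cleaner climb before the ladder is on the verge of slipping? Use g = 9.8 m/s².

Taking torques about the foot of the ladder:
Ladder weight 7.8×9.8 = 76.44 N acts at 2.35 m along the ladder; its horizontal arm is 2.35·cos52° = 1.447 m → τ = 110.6 N·m clockwise.
Window cleaner weight 61×9.8 = 597.8 N at distance d → arm d·cos52° → τ = 597.8·d·0.6157 clockwise.
Wall normal N at the top has arm L sinθ = 3.704 m counterclockwise, so Στ = 0 gives N·3.704 = 110.6 + 368.1·d.
ΣFy = 0 ⇒ N_floor = 674.2 N, so the maximum friction is μ_s·N_floor = 0.47×674.2 = 316.9 N. ΣFx = 0 ⇒ N_wall = f, so at the slipping point N = 316.9 N.
Substituting: 316.9×3.704 = 110.6 + 368.1·d ⇒ d = (1174 − 110.6) / 368.1 = 2.89 m.

d ≈ 2.89 m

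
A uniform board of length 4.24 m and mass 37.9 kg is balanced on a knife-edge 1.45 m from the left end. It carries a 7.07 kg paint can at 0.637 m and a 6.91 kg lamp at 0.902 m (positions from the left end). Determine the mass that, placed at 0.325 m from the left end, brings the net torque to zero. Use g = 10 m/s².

Take moments about the knife-edge (at 1.45 m from the left end).
Beam weight: 37.9 × 10 = 379 N down at 2.12 m → arm 0.67 m, τ = 379 × 0.67 = 253.9 N·m clockwise.
Paint can: 7.07 × 10 = 70.7 N down at 0.637 m → arm 0.813 m, τ = 70.7 × 0.813 = 57.48 N·m counterclockwise.
Lamp: 6.91 × 10 = 69.1 N down at 0.902 m → arm 0.548 m, τ = 69.1 × 0.548 = 37.87 N·m counterclockwise.
Net moment of known loads = 158.6 N·m clockwise.
An unknown mass m at 0.325 m has arm 1.125 m; its moment is m·g·1.125 counterclockwise.
Balancing moments: m × 10 × 1.125 = 158.6, giving m = 158.6 / (10 × 1.125) = 14.1 kg.

m ≈ 14.1 kg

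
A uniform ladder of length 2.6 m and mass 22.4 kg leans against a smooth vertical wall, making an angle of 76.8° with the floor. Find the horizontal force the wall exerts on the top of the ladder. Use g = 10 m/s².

N_wall ≈ 26.3 N

About the foot of the ladder:
Ladder weight 22.4×10 = 224 N acts at 1.3 m along the ladder; its horizontal arm is 1.3·cos76.8° = 0.2969 m → τ = 66.51 N·m clockwise.
Wall normal N acts horizontally at the top; its moment arm is the height L sinθ = 2.6·sin76.8° = 2.531 m, counterclockwise.
Στ = 0 ⇒ N × 2.531 = 66.51 ⇒ N = 26.3 N.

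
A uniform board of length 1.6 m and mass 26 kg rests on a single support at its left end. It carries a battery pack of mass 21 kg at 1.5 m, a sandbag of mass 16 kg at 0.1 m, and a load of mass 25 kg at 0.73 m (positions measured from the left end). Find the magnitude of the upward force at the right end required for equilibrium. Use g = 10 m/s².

F ≈ 451 N

About the left end:
Beam weight: 26 × 10 = 260 N down at 0.8 m → arm 0.8 m, τ = 260 × 0.8 = 208 N·m clockwise.
Battery pack: 21 × 10 = 210 N down at 1.5 m → arm 1.5 m, τ = 210 × 1.5 = 315 N·m clockwise.
Sandbag: 16 × 10 = 160 N down at 0.1 m → arm 0.1 m, τ = 160 × 0.1 = 16 N·m clockwise.
Load: 25 × 10 = 250 N down at 0.73 m → arm 0.73 m, τ = 250 × 0.73 = 182.5 N·m clockwise.
Net moment of the loads = 721.5 N·m clockwise.
The upward force F acts at the right end, arm 1.6 m, giving F × 1.6 counterclockwise.
For rotational equilibrium, F × 1.6 = 721.5, so F = 721.5 / 1.6 = 451 N.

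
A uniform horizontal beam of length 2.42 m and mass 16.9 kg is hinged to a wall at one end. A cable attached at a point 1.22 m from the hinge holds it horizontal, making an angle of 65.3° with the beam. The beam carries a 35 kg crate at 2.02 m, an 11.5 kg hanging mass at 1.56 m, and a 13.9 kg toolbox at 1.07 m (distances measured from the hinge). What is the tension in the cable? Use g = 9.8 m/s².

About the hinge:
Beam weight: 16.9 × 9.8 = 165.6 N down at 1.21 m → arm 1.21 m, τ = 165.6 × 1.21 = 200.4 N·m clockwise.
Crate: 35 × 9.8 = 343 N down at 2.02 m → arm 2.02 m, τ = 343 × 2.02 = 692.9 N·m clockwise.
Hanging mass: 11.5 × 9.8 = 112.7 N down at 1.56 m → arm 1.56 m, τ = 112.7 × 1.56 = 175.8 N·m clockwise.
Toolbox: 13.9 × 9.8 = 136.2 N down at 1.07 m → arm 1.07 m, τ = 136.2 × 1.07 = 145.7 N·m clockwise.
Total clockwise load moment = 1215 N·m.
The cable tension T acts at 1.22 m; only its component perpendicular to the beam, T sinθ, produces torque. sin 65.3° = 0.9085.
Setting net torque to zero: T × 1.22 × 0.9085 = 1215 → T = 1215 / 1.108 = 1100 N.

T ≈ 1100 N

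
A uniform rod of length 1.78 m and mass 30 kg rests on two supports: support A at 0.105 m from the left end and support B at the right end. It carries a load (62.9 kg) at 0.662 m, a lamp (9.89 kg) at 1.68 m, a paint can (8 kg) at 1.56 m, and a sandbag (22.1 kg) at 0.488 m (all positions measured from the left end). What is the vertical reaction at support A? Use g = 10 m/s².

Take moments about support B.
Beam weight: 30 × 10 = 300 N down at 0.89 m → arm 0.89 m, τ = 300 × 0.89 = 267 N·m counterclockwise.
Load: 62.9 × 10 = 629 N down at 0.662 m → arm 1.118 m, τ = 629 × 1.118 = 703.2 N·m counterclockwise.
Lamp: 9.89 × 10 = 98.9 N down at 1.68 m → arm 0.1 m, τ = 98.9 × 0.1 = 9.89 N·m counterclockwise.
Paint can: 8 × 10 = 80 N down at 1.56 m → arm 0.22 m, τ = 80 × 0.22 = 17.6 N·m counterclockwise.
Sandbag: 22.1 × 10 = 221 N down at 0.488 m → arm 1.292 m, τ = 221 × 1.292 = 285.5 N·m counterclockwise.
Net load moment about support B = 1283 N·m counterclockwise.
Reaction R at support A is upward at 0.105 m, arm 1.675 m → moment R × 1.675 clockwise.
Setting net torque to zero: R × 1.675 = 1283 → R = 766 N.

R_A ≈ 766 N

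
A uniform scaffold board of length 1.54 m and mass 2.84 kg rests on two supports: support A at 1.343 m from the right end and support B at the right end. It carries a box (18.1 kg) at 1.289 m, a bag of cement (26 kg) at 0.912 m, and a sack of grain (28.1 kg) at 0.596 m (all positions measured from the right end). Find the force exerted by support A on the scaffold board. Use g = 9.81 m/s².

Taking torques about support B:
Beam weight: 2.84 × 9.81 = 27.86 N down at 0.77 m → arm 0.77 m, τ = 27.86 × 0.77 = 21.45 N·m counterclockwise.
Box: 18.1 × 9.81 = 177.6 N down at 1.289 m → arm 1.289 m, τ = 177.6 × 1.289 = 228.9 N·m counterclockwise.
Bag of cement: 26 × 9.81 = 255.1 N down at 0.912 m → arm 0.912 m, τ = 255.1 × 0.912 = 232.7 N·m counterclockwise.
Sack of grain: 28.1 × 9.81 = 275.7 N down at 0.596 m → arm 0.596 m, τ = 275.7 × 0.596 = 164.3 N·m counterclockwise.
Net load moment about support B = 647.3 N·m counterclockwise.
Reaction R at support A is upward at 1.343 m, arm 1.343 m → moment R × 1.343 clockwise.
Στ = 0 ⇒ R × 1.343 = 647.3 ⇒ R = 482 N.

R_A ≈ 482 N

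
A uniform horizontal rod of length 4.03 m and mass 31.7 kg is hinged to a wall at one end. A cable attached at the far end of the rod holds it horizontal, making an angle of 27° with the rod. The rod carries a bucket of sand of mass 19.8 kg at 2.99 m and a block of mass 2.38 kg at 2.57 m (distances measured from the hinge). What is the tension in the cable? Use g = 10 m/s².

Taking torques about the hinge:
Beam weight: 31.7 × 10 = 317 N down at 2.015 m → arm 2.015 m, τ = 317 × 2.015 = 638.8 N·m clockwise.
Bucket of sand: 19.8 × 10 = 198 N down at 2.99 m → arm 2.99 m, τ = 198 × 2.99 = 592 N·m clockwise.
Block: 2.38 × 10 = 23.8 N down at 2.57 m → arm 2.57 m, τ = 23.8 × 2.57 = 61.17 N·m clockwise.
Total clockwise load moment = 1292 N·m.
The cable tension T acts at 4.03 m; only its component perpendicular to the rod, T sinθ, produces torque. sin 27° = 0.454.
Setting net torque to zero: T × 4.03 × 0.454 = 1292 → T = 1292 / 1.83 = 706 N.

T ≈ 706 N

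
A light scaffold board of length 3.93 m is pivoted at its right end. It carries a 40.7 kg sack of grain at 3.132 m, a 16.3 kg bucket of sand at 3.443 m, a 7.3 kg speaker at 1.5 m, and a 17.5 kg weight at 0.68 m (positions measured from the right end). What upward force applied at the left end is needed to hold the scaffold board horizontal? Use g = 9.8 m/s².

F ≈ 515 N

About the right end:
Sack of grain: 40.7 × 9.8 = 398.9 N down at 3.132 m → arm 3.132 m, τ = 398.9 × 3.132 = 1249 N·m counterclockwise.
Bucket of sand: 16.3 × 9.8 = 159.7 N down at 3.443 m → arm 3.443 m, τ = 159.7 × 3.443 = 549.8 N·m counterclockwise.
Speaker: 7.3 × 9.8 = 71.54 N down at 1.5 m → arm 1.5 m, τ = 71.54 × 1.5 = 107.3 N·m counterclockwise.
Weight: 17.5 × 9.8 = 171.5 N down at 0.68 m → arm 0.68 m, τ = 171.5 × 0.68 = 116.6 N·m counterclockwise.
Net moment of the loads = 2023 N·m counterclockwise.
The upward force F acts at the left end, arm 3.93 m, giving F × 3.93 clockwise.
Setting net torque to zero: F × 3.93 = 2023 → F = 2023 / 3.93 = 515 N.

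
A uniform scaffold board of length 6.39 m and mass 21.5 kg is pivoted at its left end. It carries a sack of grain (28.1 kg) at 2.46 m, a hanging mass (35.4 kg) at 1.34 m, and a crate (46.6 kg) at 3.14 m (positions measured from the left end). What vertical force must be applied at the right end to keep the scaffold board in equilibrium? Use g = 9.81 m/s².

F ≈ 509 N

Taking torques about the left end:
Beam weight: 21.5 × 9.81 = 210.9 N down at 3.195 m → arm 3.195 m, τ = 210.9 × 3.195 = 673.8 N·m clockwise.
Sack of grain: 28.1 × 9.81 = 275.7 N down at 2.46 m → arm 2.46 m, τ = 275.7 × 2.46 = 678.2 N·m clockwise.
Hanging mass: 35.4 × 9.81 = 347.3 N down at 1.34 m → arm 1.34 m, τ = 347.3 × 1.34 = 465.4 N·m clockwise.
Crate: 46.6 × 9.81 = 457.1 N down at 3.14 m → arm 3.14 m, τ = 457.1 × 3.14 = 1435 N·m clockwise.
Net moment of the loads = 3252 N·m clockwise.
The upward force F acts at the right end, arm 6.39 m, giving F × 6.39 counterclockwise.
Balancing moments: F × 6.39 = 3252, giving F = 3252 / 6.39 = 509 N.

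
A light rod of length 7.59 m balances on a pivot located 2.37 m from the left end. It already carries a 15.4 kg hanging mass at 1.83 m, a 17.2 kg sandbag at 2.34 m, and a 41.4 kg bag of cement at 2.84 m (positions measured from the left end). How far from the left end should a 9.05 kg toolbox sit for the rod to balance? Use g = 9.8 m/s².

Take moments about the pivot (at 2.37 m from the left end).
Hanging mass: 15.4 × 9.8 = 150.9 N down at 1.83 m → arm 0.54 m, τ = 150.9 × 0.54 = 81.49 N·m counterclockwise.
Sandbag: 17.2 × 9.8 = 168.6 N down at 2.34 m → arm 0.03 m, τ = 168.6 × 0.03 = 5.058 N·m counterclockwise.
Bag of cement: 41.4 × 9.8 = 405.7 N down at 2.84 m → arm 0.47 m, τ = 405.7 × 0.47 = 190.7 N·m clockwise.
Net moment of existing loads = 104.2 N·m clockwise.
The toolbox weighs 9.05 × 9.8 = 88.69 N and must supply an equal counterclockwise moment, so its lever arm about the pivot is 104.2 / 88.69 = 1.17 m.
That puts it at 2.37 − 1.17 = 1.2 m from the left end.

x ≈ 1.2 m from the left end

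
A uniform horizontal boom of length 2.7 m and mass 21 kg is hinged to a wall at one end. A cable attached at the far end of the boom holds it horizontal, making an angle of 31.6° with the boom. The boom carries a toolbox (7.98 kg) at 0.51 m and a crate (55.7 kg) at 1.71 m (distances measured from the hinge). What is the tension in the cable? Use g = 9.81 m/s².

Choose the hinge as the axis so the unknown hinge reaction has zero arm there.
Beam weight: 21 × 9.81 = 206 N down at 1.35 m → arm 1.35 m, τ = 206 × 1.35 = 278.1 N·m clockwise.
Toolbox: 7.98 × 9.81 = 78.28 N down at 0.51 m → arm 0.51 m, τ = 78.28 × 0.51 = 39.92 N·m clockwise.
Crate: 55.7 × 9.81 = 546.4 N down at 1.71 m → arm 1.71 m, τ = 546.4 × 1.71 = 934.3 N·m clockwise.
Total clockwise load moment = 1252 N·m.
The cable tension T acts at 2.7 m; only its component perpendicular to the boom, T sinθ, produces torque. sin 31.6° = 0.524.
Στ = 0 ⇒ T × 2.7 × 0.524 = 1252 ⇒ T = 1252 / 1.415 = 885 N.

T ≈ 885 N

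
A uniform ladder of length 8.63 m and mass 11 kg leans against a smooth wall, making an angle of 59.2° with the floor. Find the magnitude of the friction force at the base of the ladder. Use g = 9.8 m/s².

f ≈ 32.1 N

Sum moments about the foot of the ladder (the floor normal and friction both act there and drop out).
Ladder weight 11×9.8 = 107.8 N acts at 4.315 m along the ladder; its horizontal arm is 4.315·cos59.2° = 2.209 m → τ = 238.1 N·m clockwise.
Wall normal N acts horizontally at the top; its moment arm is the height L sinθ = 8.63·sin59.2° = 7.413 m, counterclockwise.
Balancing moments: N × 7.413 = 238.1, giving N = 32.1 N.
ΣFx = 0: friction at the foot balances the wall's push, so f = N_wall = 32.1 N.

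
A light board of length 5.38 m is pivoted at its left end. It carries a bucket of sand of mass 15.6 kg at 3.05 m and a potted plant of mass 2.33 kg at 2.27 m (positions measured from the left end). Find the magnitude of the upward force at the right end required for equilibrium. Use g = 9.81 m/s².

F ≈ 96.4 N

Choose the left end as the axis so the unknown pivot reaction has zero arm there.
Bucket of sand: 15.6 × 9.81 = 153 N down at 3.05 m → arm 3.05 m, τ = 153 × 3.05 = 466.6 N·m clockwise.
Potted plant: 2.33 × 9.81 = 22.86 N down at 2.27 m → arm 2.27 m, τ = 22.86 × 2.27 = 51.89 N·m clockwise.
Net moment of the loads = 518.5 N·m clockwise.
The upward force F acts at the right end, arm 5.38 m, giving F × 5.38 counterclockwise.
Setting net torque to zero: F × 5.38 = 518.5 → F = 518.5 / 5.38 = 96.4 N.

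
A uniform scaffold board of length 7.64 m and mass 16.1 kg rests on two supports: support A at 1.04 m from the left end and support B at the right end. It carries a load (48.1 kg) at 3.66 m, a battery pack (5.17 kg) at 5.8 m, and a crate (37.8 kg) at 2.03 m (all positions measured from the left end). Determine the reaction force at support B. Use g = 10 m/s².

R_B ≈ 353 N

About support A:
Beam weight: 16.1 × 10 = 161 N down at 3.82 m → arm 2.78 m, τ = 161 × 2.78 = 447.6 N·m clockwise.
Load: 48.1 × 10 = 481 N down at 3.66 m → arm 2.62 m, τ = 481 × 2.62 = 1260 N·m clockwise.
Battery pack: 5.17 × 10 = 51.7 N down at 5.8 m → arm 4.76 m, τ = 51.7 × 4.76 = 246.1 N·m clockwise.
Crate: 37.8 × 10 = 378 N down at 2.03 m → arm 0.99 m, τ = 378 × 0.99 = 374.2 N·m clockwise.
Net load moment about support A = 2328 N·m clockwise.
Reaction R at support B is upward at 7.64 m, arm 6.6 m → moment R × 6.6 counterclockwise.
Στ = 0 ⇒ R × 6.6 = 2328 ⇒ R = 353 N.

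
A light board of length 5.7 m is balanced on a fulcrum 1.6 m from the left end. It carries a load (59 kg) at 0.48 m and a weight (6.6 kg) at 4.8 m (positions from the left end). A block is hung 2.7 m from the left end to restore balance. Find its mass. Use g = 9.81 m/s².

m ≈ 40.9 kg

About the fulcrum (at 1.6 m from the left end):
Load: 59 × 9.81 = 578.8 N down at 0.48 m → arm 1.12 m, τ = 578.8 × 1.12 = 648.3 N·m counterclockwise.
Weight: 6.6 × 9.81 = 64.75 N down at 4.8 m → arm 3.2 m, τ = 64.75 × 3.2 = 207.2 N·m clockwise.
Net moment of known loads = 441.1 N·m counterclockwise.
An unknown mass m at 2.7 m has arm 1.1 m; its moment is m·g·1.1 clockwise.
Setting net torque to zero: m × 9.81 × 1.1 = 441.1 → m = 441.1 / (9.81 × 1.1) = 40.9 kg.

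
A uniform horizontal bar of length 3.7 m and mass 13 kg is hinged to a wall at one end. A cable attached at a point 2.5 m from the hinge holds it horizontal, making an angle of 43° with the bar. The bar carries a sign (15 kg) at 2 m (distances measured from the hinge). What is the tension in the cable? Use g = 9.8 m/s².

T ≈ 311 N

Taking torques about the hinge:
Beam weight: 13 × 9.8 = 127.4 N down at 1.85 m → arm 1.85 m, τ = 127.4 × 1.85 = 235.7 N·m clockwise.
Sign: 15 × 9.8 = 147 N down at 2 m → arm 2 m, τ = 147 × 2 = 294 N·m clockwise.
Total clockwise load moment = 529.7 N·m.
The cable tension T acts at 2.5 m; only its component perpendicular to the bar, T sinθ, produces torque. sin 43° = 0.682.
Setting net torque to zero: T × 2.5 × 0.682 = 529.7 → T = 529.7 / 1.705 = 311 N.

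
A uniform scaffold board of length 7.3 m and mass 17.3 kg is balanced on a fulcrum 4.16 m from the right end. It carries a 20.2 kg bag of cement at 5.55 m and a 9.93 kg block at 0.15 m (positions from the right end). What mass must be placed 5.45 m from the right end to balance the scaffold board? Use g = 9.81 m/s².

m ≈ 15.9 kg

Taking torques about the fulcrum (at 4.16 m from the right end):
Beam weight: 17.3 × 9.81 = 169.7 N down at 3.65 m → arm 0.51 m, τ = 169.7 × 0.51 = 86.55 N·m clockwise.
Bag of cement: 20.2 × 9.81 = 198.2 N down at 5.55 m → arm 1.39 m, τ = 198.2 × 1.39 = 275.5 N·m counterclockwise.
Block: 9.93 × 9.81 = 97.41 N down at 0.15 m → arm 4.01 m, τ = 97.41 × 4.01 = 390.6 N·m clockwise.
Net moment of known loads = 201.7 N·m clockwise.
An unknown mass m at 5.45 m has arm 1.29 m; its moment is m·g·1.29 counterclockwise.
Balancing moments: m × 9.81 × 1.29 = 201.7, giving m = 201.7 / (9.81 × 1.29) = 15.9 kg.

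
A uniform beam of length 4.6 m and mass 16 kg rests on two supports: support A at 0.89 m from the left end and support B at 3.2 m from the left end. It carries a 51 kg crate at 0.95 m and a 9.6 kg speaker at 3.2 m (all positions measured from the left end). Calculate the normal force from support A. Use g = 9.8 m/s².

Sum moments about support B (its reaction then has zero moment arm).
Beam weight: 16 × 9.8 = 156.8 N down at 2.3 m → arm 0.9 m, τ = 156.8 × 0.9 = 141.1 N·m counterclockwise.
Crate: 51 × 9.8 = 499.8 N down at 0.95 m → arm 2.25 m, τ = 499.8 × 2.25 = 1125 N·m counterclockwise.
Speaker: acts at the support B, moment arm 0 → no torque.
Net load moment about support B = 1266 N·m counterclockwise.
Reaction R at support A is upward at 0.89 m, arm 2.31 m → moment R × 2.31 clockwise.
For rotational equilibrium, R × 2.31 = 1266, so R = 548 N.

R_A ≈ 548 N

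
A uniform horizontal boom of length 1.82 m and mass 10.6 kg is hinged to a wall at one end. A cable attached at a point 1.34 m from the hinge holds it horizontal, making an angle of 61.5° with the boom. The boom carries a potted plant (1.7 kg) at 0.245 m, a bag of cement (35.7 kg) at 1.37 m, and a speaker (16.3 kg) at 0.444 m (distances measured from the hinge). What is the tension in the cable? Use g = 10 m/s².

Sum moments about the hinge (the unknown hinge reaction has zero arm there).
Beam weight: 10.6 × 10 = 106 N down at 0.91 m → arm 0.91 m, τ = 106 × 0.91 = 96.46 N·m clockwise.
Potted plant: 1.7 × 10 = 17 N down at 0.245 m → arm 0.245 m, τ = 17 × 0.245 = 4.165 N·m clockwise.
Bag of cement: 35.7 × 10 = 357 N down at 1.37 m → arm 1.37 m, τ = 357 × 1.37 = 489.1 N·m clockwise.
Speaker: 16.3 × 10 = 163 N down at 0.444 m → arm 0.444 m, τ = 163 × 0.444 = 72.37 N·m clockwise.
Total clockwise load moment = 662.1 N·m.
The cable tension T acts at 1.34 m; only its component perpendicular to the boom, T sinθ, produces torque. sin 61.5° = 0.8788.
Στ = 0 ⇒ T × 1.34 × 0.8788 = 662.1 ⇒ T = 662.1 / 1.178 = 562 N.

T ≈ 562 N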